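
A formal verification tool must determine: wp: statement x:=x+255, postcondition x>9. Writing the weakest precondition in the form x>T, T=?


Formula: wp(x:=E, P) = P[E/x] (substitute E for x in postcondition)
Step 1: Postcondition: x>9
Step 2: Substitute x+255 for x: x+255>9
Step 3: Solve for x: x > 9-255 = -246

-246


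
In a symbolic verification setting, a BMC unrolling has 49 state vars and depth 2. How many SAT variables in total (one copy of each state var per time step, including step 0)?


BMC unrolls to depth k, creating one copy of each state var for steps 0..k.
Step count = 2 + 1 = 3 (steps 0 through 2)
Vars per step = 49
Total = 49 * 3 = 147

147


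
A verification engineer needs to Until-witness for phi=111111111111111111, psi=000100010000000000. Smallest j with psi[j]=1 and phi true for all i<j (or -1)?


(phi U psi) at 0: need smallest j with psi[j]=1 and phi[i]=1 for all i in [0,j).
Scan from step 0:
  step 0: phi=1, psi=0 -> continue
  step 1: phi=1, psi=0 -> continue
  step 2: phi=1, psi=0 -> continue
  step 3: psi=1 and phi held for [0,3) -> witness found
Witness step = 3

3


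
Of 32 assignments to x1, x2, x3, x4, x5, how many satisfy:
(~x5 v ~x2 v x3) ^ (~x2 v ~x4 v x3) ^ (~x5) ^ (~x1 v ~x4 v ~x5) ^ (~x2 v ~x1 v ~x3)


CNF with 5 clauses over 5 vars (32 assignments).
An assignment satisfies CNF iff every clause has >=1 true literal.
Check each row (bits = x1,x2,x3,x4,x5; clause T/F shown):
  row 0 [00000]: clauses=TTTTT -> 1
  row 1 [00001]: clauses=TTFTT -> 0
  row 2 [00010]: clauses=TTTTT -> 1
  row 3 [00011]: clauses=TTFTT -> 0
  row 4 [00100]: clauses=TTTTT -> 1
  row 5 [00101]: clauses=TTFTT -> 0
  row 6 [00110]: clauses=TTTTT -> 1
  row 7 [00111]: clauses=TTFTT -> 0
  row 8 [01000]: clauses=TTTTT -> 1
  row 9 [01001]: clauses=FTFTT -> 0
  row 10 [01010]: clauses=TFTTT -> 0
  row 11 [01011]: clauses=FFFTT -> 0
  row 12 [01100]: clauses=TTTTT -> 1
  row 13 [01101]: clauses=TTFTT -> 0
  row 14 [01110]: clauses=TTTTT -> 1
  row 15 [01111]: clauses=TTFTT -> 0
  row 16 [10000]: clauses=TTTTT -> 1
  row 17 [10001]: clauses=TTFTT -> 0
  row 18 [10010]: clauses=TTTTT -> 1
  row 19 [10011]: clauses=TTFFT -> 0
  row 20 [10100]: clauses=TTTTT -> 1
  row 21 [10101]: clauses=TTFTT -> 0
  row 22 [10110]: clauses=TTTTT -> 1
  row 23 [10111]: clauses=TTFFT -> 0
  row 24 [11000]: clauses=TTTTT -> 1
  row 25 [11001]: clauses=FTFTT -> 0
  row 26 [11010]: clauses=TFTTT -> 0
  row 27 [11011]: clauses=FFFFT -> 0
  row 28 [11100]: clauses=TTTTF -> 0
  row 29 [11101]: clauses=TTFTF -> 0
  row 30 [11110]: clauses=TTTTF -> 0
  row 31 [11111]: clauses=TTFFF -> 0
Full result column, 8 rows per line (x1,x2 fixed per line; x3,x4,x5 runs 000..111 left to right):
  rows 0-7 [x1,x2=00]: 10101010  (ones: 4)
  rows 8-15 [x1,x2=01]: 10001010  (ones: 3)
  rows 16-23 [x1,x2=10]: 10101010  (ones: 4)
  rows 24-31 [x1,x2=11]: 10000000  (ones: 1)
Satisfying assignments = 4+3+4+1 = 12

12


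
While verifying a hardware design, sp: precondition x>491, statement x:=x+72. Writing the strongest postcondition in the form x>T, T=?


Formula: sp(P, x:=E) = exists old_x. (x = E[old_x/x]) AND P[old_x/x] (old_x is the value of x before the assignment; eliminate old_x by solving x = E[old_x/x] for old_x)
Step 1: Precondition P: x>491, i.e. old_x > 491
Step 2: Assignment gives x = old_x + 72, so old_x = x - 72
Step 3: Substitute into P: x - 72 > 491
Step 4: Simplify: x > 491+72 = 563

563


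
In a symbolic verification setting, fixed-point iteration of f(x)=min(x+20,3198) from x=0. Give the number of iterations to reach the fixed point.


Step 1: x=0, cap=3198, increment=20
Step 2: x grows by 20 each step until capped at 3198; fixed point is x=3198
Step 3: iterations = ceil(3198/20) = 160

160


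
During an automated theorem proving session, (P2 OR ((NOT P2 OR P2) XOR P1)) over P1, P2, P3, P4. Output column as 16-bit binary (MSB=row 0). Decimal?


Formula: (P2 OR ((NOT P2 OR P2) XOR P1)) over P1, P2, P3, P4 (16 rows)
Evaluate each row (bits = P1,P2,P3,P4, MSB first):
  row 0 [0000]: (0 OR ((NOT 0 OR 0) XOR 0)) -> 1
  row 1 [0001]: (0 OR ((NOT 0 OR 0) XOR 0)) -> 1
  row 2 [0010]: (0 OR ((NOT 0 OR 0) XOR 0)) -> 1
  row 3 [0011]: (0 OR ((NOT 0 OR 0) XOR 0)) -> 1
  row 4 [0100]: (1 OR ((NOT 1 OR 1) XOR 0)) -> 1
  row 5 [0101]: (1 OR ((NOT 1 OR 1) XOR 0)) -> 1
  row 6 [0110]: (1 OR ((NOT 1 OR 1) XOR 0)) -> 1
  row 7 [0111]: (1 OR ((NOT 1 OR 1) XOR 0)) -> 1
  row 8 [1000]: (0 OR ((NOT 0 OR 0) XOR 1)) -> 0
  row 9 [1001]: (0 OR ((NOT 0 OR 0) XOR 1)) -> 0
  row 10 [1010]: (0 OR ((NOT 0 OR 0) XOR 1)) -> 0
  row 11 [1011]: (0 OR ((NOT 0 OR 0) XOR 1)) -> 0
  row 12 [1100]: (1 OR ((NOT 1 OR 1) XOR 1)) -> 1
  row 13 [1101]: (1 OR ((NOT 1 OR 1) XOR 1)) -> 1
  row 14 [1110]: (1 OR ((NOT 1 OR 1) XOR 1)) -> 1
  row 15 [1111]: (1 OR ((NOT 1 OR 1) XOR 1)) -> 1
Full result column, 4 rows per line (P1,P2 fixed per line; P3,P4 runs 00..11 left to right):
  rows 0-3 [P1,P2=00]: 1111  = hex F
  rows 4-7 [P1,P2=01]: 1111  = hex F
  rows 8-11 [P1,P2=10]: 0000  = hex 0
  rows 12-15 [P1,P2=11]: 1111  = hex F
Output column (row 0 .. row 15) = 1111111100001111
Output column grouped in 4s = 1111 1111 0000 1111 = 0xFF0F
Convert to decimal digit by digit (value = value*16 + digit):
  F -> 15
  15*16 + 15 (F) = 255
  255*16 + 0 = 4080
  4080*16 + 15 (F) = 65295
Decimal = 65295

65295


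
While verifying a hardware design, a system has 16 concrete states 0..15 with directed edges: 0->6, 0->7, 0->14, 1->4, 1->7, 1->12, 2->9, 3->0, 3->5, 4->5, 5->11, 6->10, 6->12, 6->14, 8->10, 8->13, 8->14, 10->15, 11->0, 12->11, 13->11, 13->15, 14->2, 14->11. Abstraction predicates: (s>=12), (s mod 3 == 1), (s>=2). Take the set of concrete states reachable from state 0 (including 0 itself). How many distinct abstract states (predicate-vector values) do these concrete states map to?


BFS from 0:
Concrete reachable: {0, 2, 6, 7, 9, 10, 11, 12, 14, 15}
Abstract via predicates (s>=12), (s mod 3 == 1), (s>=2):
  (0,0,0) <- {0}
  (0,0,1) <- {2, 6, 9, 11}
  (0,1,1) <- {7, 10}
  (1,0,1) <- {12, 14, 15}
Distinct abstract states = 4

4


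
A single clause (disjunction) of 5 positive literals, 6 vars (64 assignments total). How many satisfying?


Step 1: Total=2^6=64
Step 2: Unsat when all 5 false: 2^1=2
Step 3: Sat=64-2=62

62


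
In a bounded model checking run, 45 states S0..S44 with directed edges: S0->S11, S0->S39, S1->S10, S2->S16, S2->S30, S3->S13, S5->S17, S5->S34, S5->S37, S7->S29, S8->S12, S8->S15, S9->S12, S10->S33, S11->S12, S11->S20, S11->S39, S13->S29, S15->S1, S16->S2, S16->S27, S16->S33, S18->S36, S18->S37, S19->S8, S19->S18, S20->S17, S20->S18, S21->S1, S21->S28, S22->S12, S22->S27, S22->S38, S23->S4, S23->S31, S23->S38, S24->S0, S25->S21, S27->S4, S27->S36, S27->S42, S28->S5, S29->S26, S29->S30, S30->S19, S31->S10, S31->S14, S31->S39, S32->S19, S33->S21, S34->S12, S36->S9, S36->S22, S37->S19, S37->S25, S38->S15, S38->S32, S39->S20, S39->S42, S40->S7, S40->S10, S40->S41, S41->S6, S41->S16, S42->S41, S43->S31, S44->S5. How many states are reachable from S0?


BFS from S0:
  layer 0: {S0}
  layer 1: {S11, S39}
  layer 2: {S12, S20, S42}
  layer 3: {S17, S18, S41}
  layer 4: {S6, S16, S36, S37}
  layer 5: {S2, S9, S19, S22, S25, S27, S33}
  layer 6: {S4, S8, S21, S30, S38}
  layer 7: {S1, S15, S28, S32}
  layer 8: {S5, S10}
  layer 9: {S34}
Reachable set: {S0, S1, S2, S4, S5, S6, S8, S9, S10, S11, S12, S15, S16, S17, S18, S19, S20, S21, S22, S25, S27, S28, S30, S32, S33, S34, S36, S37, S38, S39, S41, S42}
Count = 32

32


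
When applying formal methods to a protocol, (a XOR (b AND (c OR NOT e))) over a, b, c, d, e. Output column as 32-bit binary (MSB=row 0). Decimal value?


Formula: (a XOR (b AND (c OR NOT e))) over a, b, c, d, e (32 rows)
Evaluate each row (bits = a,b,c,d,e, MSB first):
  row 0 [00000]: (0 XOR (0 AND (0 OR NOT 0))) -> 0
  row 1 [00001]: (0 XOR (0 AND (0 OR NOT 1))) -> 0
  row 2 [00010]: (0 XOR (0 AND (0 OR NOT 0))) -> 0
  row 3 [00011]: (0 XOR (0 AND (0 OR NOT 1))) -> 0
  row 4 [00100]: (0 XOR (0 AND (1 OR NOT 0))) -> 0
  row 5 [00101]: (0 XOR (0 AND (1 OR NOT 1))) -> 0
  row 6 [00110]: (0 XOR (0 AND (1 OR NOT 0))) -> 0
  row 7 [00111]: (0 XOR (0 AND (1 OR NOT 1))) -> 0
  row 8 [01000]: (0 XOR (1 AND (0 OR NOT 0))) -> 1
  row 9 [01001]: (0 XOR (1 AND (0 OR NOT 1))) -> 0
  row 10 [01010]: (0 XOR (1 AND (0 OR NOT 0))) -> 1
  row 11 [01011]: (0 XOR (1 AND (0 OR NOT 1))) -> 0
  row 12 [01100]: (0 XOR (1 AND (1 OR NOT 0))) -> 1
  row 13 [01101]: (0 XOR (1 AND (1 OR NOT 1))) -> 1
  row 14 [01110]: (0 XOR (1 AND (1 OR NOT 0))) -> 1
  row 15 [01111]: (0 XOR (1 AND (1 OR NOT 1))) -> 1
  row 16 [10000]: (1 XOR (0 AND (0 OR NOT 0))) -> 1
  row 17 [10001]: (1 XOR (0 AND (0 OR NOT 1))) -> 1
  row 18 [10010]: (1 XOR (0 AND (0 OR NOT 0))) -> 1
  row 19 [10011]: (1 XOR (0 AND (0 OR NOT 1))) -> 1
  row 20 [10100]: (1 XOR (0 AND (1 OR NOT 0))) -> 1
  row 21 [10101]: (1 XOR (0 AND (1 OR NOT 1))) -> 1
  row 22 [10110]: (1 XOR (0 AND (1 OR NOT 0))) -> 1
  row 23 [10111]: (1 XOR (0 AND (1 OR NOT 1))) -> 1
  row 24 [11000]: (1 XOR (1 AND (0 OR NOT 0))) -> 0
  row 25 [11001]: (1 XOR (1 AND (0 OR NOT 1))) -> 1
  row 26 [11010]: (1 XOR (1 AND (0 OR NOT 0))) -> 0
  row 27 [11011]: (1 XOR (1 AND (0 OR NOT 1))) -> 1
  row 28 [11100]: (1 XOR (1 AND (1 OR NOT 0))) -> 0
  row 29 [11101]: (1 XOR (1 AND (1 OR NOT 1))) -> 0
  row 30 [11110]: (1 XOR (1 AND (1 OR NOT 0))) -> 0
  row 31 [11111]: (1 XOR (1 AND (1 OR NOT 1))) -> 0
Full result column, 4 rows per line (a,b,c fixed per line; d,e runs 00..11 left to right):
  rows 0-3 [a,b,c=000]: 0000  = hex 0
  rows 4-7 [a,b,c=001]: 0000  = hex 0
  rows 8-11 [a,b,c=010]: 1010  = hex A
  rows 12-15 [a,b,c=011]: 1111  = hex F
  rows 16-19 [a,b,c=100]: 1111  = hex F
  rows 20-23 [a,b,c=101]: 1111  = hex F
  rows 24-27 [a,b,c=110]: 0101  = hex 5
  rows 28-31 [a,b,c=111]: 0000  = hex 0
Output column (row 0 .. row 31) = 00000000101011111111111101010000
Output column grouped in 4s = 0000 0000 1010 1111 1111 1111 0101 0000 = 0x00AFFF50
Convert to decimal digit by digit (value = value*16 + digit):
  0 -> 0
  0*16 + 0 = 0
  0*16 + 10 (A) = 10
  10*16 + 15 (F) = 175
  175*16 + 15 (F) = 2815
  2815*16 + 15 (F) = 45055
  45055*16 + 5 = 720885
  720885*16 + 0 = 11534160
Decimal = 11534160

11534160


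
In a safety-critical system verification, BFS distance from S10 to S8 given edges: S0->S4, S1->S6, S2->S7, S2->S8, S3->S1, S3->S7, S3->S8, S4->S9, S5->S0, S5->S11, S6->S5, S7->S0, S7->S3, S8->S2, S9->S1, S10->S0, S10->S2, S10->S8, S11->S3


BFS layer-by-layer from S10:
  dist 0: {S10}
  dist 1: {S0, S2, S8}
  -> S8 reached at distance 1
Shortest path length = 1

1


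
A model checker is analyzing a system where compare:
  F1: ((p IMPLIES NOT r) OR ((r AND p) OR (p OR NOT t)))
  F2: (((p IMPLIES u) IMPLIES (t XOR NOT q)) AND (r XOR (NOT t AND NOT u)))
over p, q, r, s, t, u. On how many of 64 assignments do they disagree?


F1 = ((p IMPLIES NOT r) OR ((r AND p) OR (p OR NOT t)))
F2 = (((p IMPLIES u) IMPLIES (t XOR NOT q)) AND (r XOR (NOT t AND NOT u)))
Evaluate both on each of 64 rows (bits = p,q,r,s,t,u):
  row 0 [000000]: F1=1 F2=1 -> 0
  row 1 [000001]: F1=1 F2=0 (differ) -> 1
  row 2 [000010]: F1=1 F2=0 (differ) -> 1
  row 3 [000011]: F1=1 F2=0 (differ) -> 1
  row 4 [000100]: F1=1 F2=1 -> 0
  (every remaining row is evaluated the same way; all 64 results are listed next)
Full result column, 8 rows per line (p,q,r fixed per line; s,t,u runs 000..111 left to right):
  rows 0-7 [p,q,r=000]: 01110111  (ones: 6)
  rows 8-15 [p,q,r=001]: 10111011  (ones: 6)
  rows 16-23 [p,q,r=010]: 11111111  (ones: 8)
  rows 24-31 [p,q,r=011]: 11001100  (ones: 4)
  rows 32-39 [p,q,r=100]: 01110111  (ones: 6)
  rows 40-47 [p,q,r=101]: 10011001  (ones: 4)
  rows 48-55 [p,q,r=110]: 01110111  (ones: 6)
  rows 56-63 [p,q,r=111]: 11001100  (ones: 4)
Disagreements = 6+6+8+4+6+4+6+4 = 44

44


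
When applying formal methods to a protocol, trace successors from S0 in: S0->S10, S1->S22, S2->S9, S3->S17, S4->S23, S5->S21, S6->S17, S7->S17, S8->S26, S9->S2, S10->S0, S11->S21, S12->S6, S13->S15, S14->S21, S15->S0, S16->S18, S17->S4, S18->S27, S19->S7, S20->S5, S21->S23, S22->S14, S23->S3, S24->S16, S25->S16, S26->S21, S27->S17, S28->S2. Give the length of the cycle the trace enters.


Trace from S0 until a state repeats:
  S0 -> S10 -> S0
S0 first seen at step 0, revisited at step 2.
Cycle length = 2 - 0 = 2

2


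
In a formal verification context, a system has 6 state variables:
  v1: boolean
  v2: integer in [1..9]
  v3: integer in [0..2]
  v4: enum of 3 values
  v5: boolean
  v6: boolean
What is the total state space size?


State space = product of domain sizes of all variables.
Domain sizes:
  v1 (boolean): 2
  v2 (integer in [1..9]): 9
  v3 (integer in [0..2]): 3
  v4 (enum of 3 values): 3
  v5 (boolean): 2
  v6 (boolean): 2
Product = 2 * 9 * 3 * 3 * 2 * 2 = 648

648


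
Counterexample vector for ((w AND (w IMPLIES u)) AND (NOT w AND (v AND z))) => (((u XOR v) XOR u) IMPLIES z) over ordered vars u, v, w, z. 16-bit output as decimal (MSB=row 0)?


F1 = ((w AND (w IMPLIES u)) AND (NOT w AND (v AND z)))
F2 = (((u XOR v) XOR u) IMPLIES z)
Counterexample to F1=>F2 is where F1=1 and F2=0.
Evaluate each row (bits = u,v,w,z, MSB first):
  row 0 [0000]: F1=0 F2=1 -> F1&~F2 -> 0
  row 1 [0001]: F1=0 F2=1 -> F1&~F2 -> 0
  row 2 [0010]: F1=0 F2=1 -> F1&~F2 -> 0
  row 3 [0011]: F1=0 F2=1 -> F1&~F2 -> 0
  row 4 [0100]: F1=0 F2=0 -> F1&~F2 -> 0
  row 5 [0101]: F1=0 F2=1 -> F1&~F2 -> 0
  row 6 [0110]: F1=0 F2=0 -> F1&~F2 -> 0
  row 7 [0111]: F1=0 F2=1 -> F1&~F2 -> 0
  row 8 [1000]: F1=0 F2=1 -> F1&~F2 -> 0
  row 9 [1001]: F1=0 F2=1 -> F1&~F2 -> 0
  row 10 [1010]: F1=0 F2=1 -> F1&~F2 -> 0
  row 11 [1011]: F1=0 F2=1 -> F1&~F2 -> 0
  row 12 [1100]: F1=0 F2=0 -> F1&~F2 -> 0
  row 13 [1101]: F1=0 F2=1 -> F1&~F2 -> 0
  row 14 [1110]: F1=0 F2=0 -> F1&~F2 -> 0
  row 15 [1111]: F1=0 F2=1 -> F1&~F2 -> 0
Full result column, 4 rows per line (u,v fixed per line; w,z runs 00..11 left to right):
  rows 0-3 [u,v=00]: 0000  = hex 0
  rows 4-7 [u,v=01]: 0000  = hex 0
  rows 8-11 [u,v=10]: 0000  = hex 0
  rows 12-15 [u,v=11]: 0000  = hex 0
Counterexample vector (row 0 .. row 15) = 0000000000000000
Output column grouped in 4s = 0000 0000 0000 0000 = 0x0000
Convert to decimal digit by digit (value = value*16 + digit):
  0 -> 0
  0*16 + 0 = 0
  0*16 + 0 = 0
  0*16 + 0 = 0
Decimal = 0

0


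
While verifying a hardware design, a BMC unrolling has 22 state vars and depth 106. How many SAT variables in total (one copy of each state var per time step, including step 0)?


BMC unrolls to depth k, creating one copy of each state var for steps 0..k.
Step count = 106 + 1 = 107 (steps 0 through 106)
Vars per step = 22
Total = 22 * 107 = 2354

2354


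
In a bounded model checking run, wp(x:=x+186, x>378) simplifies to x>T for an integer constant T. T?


Formula: wp(x:=E, P) = P[E/x] (substitute E for x in postcondition)
Step 1: Postcondition: x>378
Step 2: Substitute x+186 for x: x+186>378
Step 3: Solve for x: x > 378-186 = 192

192


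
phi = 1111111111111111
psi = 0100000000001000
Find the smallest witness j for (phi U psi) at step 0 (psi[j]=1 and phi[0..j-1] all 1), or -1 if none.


(phi U psi) at 0: need smallest j with psi[j]=1 and phi[i]=1 for all i in [0,j).
Scan from step 0:
  step 0: phi=1, psi=0 -> continue
  step 1: psi=1 and phi held for [0,1) -> witness found
Witness step = 1

1


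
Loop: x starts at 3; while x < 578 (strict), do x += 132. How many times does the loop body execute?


Step 1: x goes from 3 toward 578 by 132; the body runs while x<578, so iterations = ceil((bound-start)/step)
Step 2: Distance=575
Step 3: ceil(575/132)=5

5


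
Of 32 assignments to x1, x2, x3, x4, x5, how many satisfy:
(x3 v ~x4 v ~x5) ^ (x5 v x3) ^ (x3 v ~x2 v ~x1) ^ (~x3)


CNF with 4 clauses over 5 vars (32 assignments).
An assignment satisfies CNF iff every clause has >=1 true literal.
Check each row (bits = x1,x2,x3,x4,x5; clause T/F shown):
  row 0 [00000]: clauses=TFTT -> 0
  row 1 [00001]: clauses=TTTT -> 1
  row 2 [00010]: clauses=TFTT -> 0
  row 3 [00011]: clauses=FTTT -> 0
  row 4 [00100]: clauses=TTTF -> 0
  row 5 [00101]: clauses=TTTF -> 0
  row 6 [00110]: clauses=TTTF -> 0
  row 7 [00111]: clauses=TTTF -> 0
  row 8 [01000]: clauses=TFTT -> 0
  row 9 [01001]: clauses=TTTT -> 1
  row 10 [01010]: clauses=TFTT -> 0
  row 11 [01011]: clauses=FTTT -> 0
  row 12 [01100]: clauses=TTTF -> 0
  row 13 [01101]: clauses=TTTF -> 0
  row 14 [01110]: clauses=TTTF -> 0
  row 15 [01111]: clauses=TTTF -> 0
  row 16 [10000]: clauses=TFTT -> 0
  row 17 [10001]: clauses=TTTT -> 1
  row 18 [10010]: clauses=TFTT -> 0
  row 19 [10011]: clauses=FTTT -> 0
  row 20 [10100]: clauses=TTTF -> 0
  row 21 [10101]: clauses=TTTF -> 0
  row 22 [10110]: clauses=TTTF -> 0
  row 23 [10111]: clauses=TTTF -> 0
  row 24 [11000]: clauses=TFFT -> 0
  row 25 [11001]: clauses=TTFT -> 0
  row 26 [11010]: clauses=TFFT -> 0
  row 27 [11011]: clauses=FTFT -> 0
  row 28 [11100]: clauses=TTTF -> 0
  row 29 [11101]: clauses=TTTF -> 0
  row 30 [11110]: clauses=TTTF -> 0
  row 31 [11111]: clauses=TTTF -> 0
Full result column, 8 rows per line (x1,x2 fixed per line; x3,x4,x5 runs 000..111 left to right):
  rows 0-7 [x1,x2=00]: 01000000  (ones: 1)
  rows 8-15 [x1,x2=01]: 01000000  (ones: 1)
  rows 16-23 [x1,x2=10]: 01000000  (ones: 1)
  rows 24-31 [x1,x2=11]: 00000000  (ones: 0)
Satisfying assignments = 1+1+1+0 = 3

3


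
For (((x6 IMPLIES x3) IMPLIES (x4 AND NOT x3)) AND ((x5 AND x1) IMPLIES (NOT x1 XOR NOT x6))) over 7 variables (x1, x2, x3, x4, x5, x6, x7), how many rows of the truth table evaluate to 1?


Formula: (((x6 IMPLIES x3) IMPLIES (x4 AND NOT x3)) AND ((x5 AND x1) IMPLIES (NOT x1 XOR NOT x6))) over 7 vars (128 rows)
Evaluate each row (x1, x2, x3, x4, x5, x6, x7 as bits, MSB first):
  row 0 [0000000]: (((0 IMPLIES 0) IMPLIES (0 AND NOT 0)) AND ((0 AND 0) IMPLIES (NOT 0 XOR NOT 0))) -> 0
  row 1 [0000001]: (((0 IMPLIES 0) IMPLIES (0 AND NOT 0)) AND ((0 AND 0) IMPLIES (NOT 0 XOR NOT 0))) -> 0
  row 2 [0000010]: (((1 IMPLIES 0) IMPLIES (0 AND NOT 0)) AND ((0 AND 0) IMPLIES (NOT 0 XOR NOT 1))) -> 1
  row 3 [0000011]: (((1 IMPLIES 0) IMPLIES (0 AND NOT 0)) AND ((0 AND 0) IMPLIES (NOT 0 XOR NOT 1))) -> 1
  row 4 [0000100]: (((0 IMPLIES 0) IMPLIES (0 AND NOT 0)) AND ((1 AND 0) IMPLIES (NOT 0 XOR NOT 0))) -> 0
  (every remaining row is evaluated the same way; all 128 results are listed next)
Full result column, 8 rows per line (x1,x2,x3,x4 fixed per line; x5,x6,x7 runs 000..111 left to right):
  rows 0-7 [x1,x2,x3,x4=0000]: 00110011  (ones: 4)
  rows 8-15 [x1,x2,x3,x4=0001]: 11111111  (ones: 8)
  rows 16-23 [x1,x2,x3,x4=0010]: 00000000  (ones: 0)
  rows 24-31 [x1,x2,x3,x4=0011]: 00000000  (ones: 0)
  rows 32-39 [x1,x2,x3,x4=0100]: 00110011  (ones: 4)
  rows 40-47 [x1,x2,x3,x4=0101]: 11111111  (ones: 8)
  rows 48-55 [x1,x2,x3,x4=0110]: 00000000  (ones: 0)
  rows 56-63 [x1,x2,x3,x4=0111]: 00000000  (ones: 0)
  rows 64-71 [x1,x2,x3,x4=1000]: 00110000  (ones: 2)
  rows 72-79 [x1,x2,x3,x4=1001]: 11111100  (ones: 6)
  rows 80-87 [x1,x2,x3,x4=1010]: 00000000  (ones: 0)
  rows 88-95 [x1,x2,x3,x4=1011]: 00000000  (ones: 0)
  rows 96-103 [x1,x2,x3,x4=1100]: 00110000  (ones: 2)
  rows 104-111 [x1,x2,x3,x4=1101]: 11111100  (ones: 6)
  rows 112-119 [x1,x2,x3,x4=1110]: 00000000  (ones: 0)
  rows 120-127 [x1,x2,x3,x4=1111]: 00000000  (ones: 0)
Count of 1-rows = 4+8+0+0+4+8+0+0+2+6+0+0+2+6+0+0 = 40

40


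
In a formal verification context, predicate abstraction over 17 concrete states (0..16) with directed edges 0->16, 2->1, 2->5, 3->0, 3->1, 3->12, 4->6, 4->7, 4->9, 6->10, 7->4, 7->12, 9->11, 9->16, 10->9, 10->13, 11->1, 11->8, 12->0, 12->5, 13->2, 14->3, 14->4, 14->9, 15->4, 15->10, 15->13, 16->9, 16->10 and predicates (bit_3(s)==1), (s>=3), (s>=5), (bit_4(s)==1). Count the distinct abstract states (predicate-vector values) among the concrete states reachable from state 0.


BFS from 0:
Concrete reachable: {0, 1, 2, 5, 8, 9, 10, 11, 13, 16}
Abstract via predicates (bit_3(s)==1), (s>=3), (s>=5), (bit_4(s)==1):
  (0,0,0,0) <- {0, 1, 2}
  (0,1,1,0) <- {5}
  (0,1,1,1) <- {16}
  (1,1,1,0) <- {8, 9, 10, 11, 13}
Distinct abstract states = 4

4


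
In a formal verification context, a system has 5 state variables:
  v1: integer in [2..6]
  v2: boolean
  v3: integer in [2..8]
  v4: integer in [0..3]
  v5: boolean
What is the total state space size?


State space = product of domain sizes of all variables.
Domain sizes:
  v1 (integer in [2..6]): 5
  v2 (boolean): 2
  v3 (integer in [2..8]): 7
  v4 (integer in [0..3]): 4
  v5 (boolean): 2
Product = 5 * 2 * 7 * 4 * 2 = 560

560


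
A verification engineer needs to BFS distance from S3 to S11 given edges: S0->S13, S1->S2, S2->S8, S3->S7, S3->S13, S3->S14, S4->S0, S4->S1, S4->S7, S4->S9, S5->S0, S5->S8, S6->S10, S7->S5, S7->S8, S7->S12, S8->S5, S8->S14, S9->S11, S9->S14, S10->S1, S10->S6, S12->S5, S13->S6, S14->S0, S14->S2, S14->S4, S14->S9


BFS layer-by-layer from S3:
  dist 0: {S3}
  dist 1: {S7, S13, S14}
  dist 2: {S0, S2, S4, S5, S6, S8, S9, S12}
  dist 3: {S1, S10, S11}
  -> S11 reached at distance 3
Shortest path length = 3

3


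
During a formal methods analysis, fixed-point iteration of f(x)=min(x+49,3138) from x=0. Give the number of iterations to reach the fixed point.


Step 1: x=0, cap=3138, increment=49
Step 2: x grows by 49 each step until capped at 3138; fixed point is x=3138
Step 3: iterations = ceil(3138/49) = 65

65


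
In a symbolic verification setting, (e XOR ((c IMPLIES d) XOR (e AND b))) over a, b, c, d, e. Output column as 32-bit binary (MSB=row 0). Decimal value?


Formula: (e XOR ((c IMPLIES d) XOR (e AND b))) over a, b, c, d, e (32 rows)
Evaluate each row (bits = a,b,c,d,e, MSB first):
  row 0 [00000]: (0 XOR ((0 IMPLIES 0) XOR (0 AND 0))) -> 1
  row 1 [00001]: (1 XOR ((0 IMPLIES 0) XOR (1 AND 0))) -> 0
  row 2 [00010]: (0 XOR ((0 IMPLIES 1) XOR (0 AND 0))) -> 1
  row 3 [00011]: (1 XOR ((0 IMPLIES 1) XOR (1 AND 0))) -> 0
  row 4 [00100]: (0 XOR ((1 IMPLIES 0) XOR (0 AND 0))) -> 0
  row 5 [00101]: (1 XOR ((1 IMPLIES 0) XOR (1 AND 0))) -> 1
  row 6 [00110]: (0 XOR ((1 IMPLIES 1) XOR (0 AND 0))) -> 1
  row 7 [00111]: (1 XOR ((1 IMPLIES 1) XOR (1 AND 0))) -> 0
  row 8 [01000]: (0 XOR ((0 IMPLIES 0) XOR (0 AND 1))) -> 1
  row 9 [01001]: (1 XOR ((0 IMPLIES 0) XOR (1 AND 1))) -> 1
  row 10 [01010]: (0 XOR ((0 IMPLIES 1) XOR (0 AND 1))) -> 1
  row 11 [01011]: (1 XOR ((0 IMPLIES 1) XOR (1 AND 1))) -> 1
  row 12 [01100]: (0 XOR ((1 IMPLIES 0) XOR (0 AND 1))) -> 0
  row 13 [01101]: (1 XOR ((1 IMPLIES 0) XOR (1 AND 1))) -> 0
  row 14 [01110]: (0 XOR ((1 IMPLIES 1) XOR (0 AND 1))) -> 1
  row 15 [01111]: (1 XOR ((1 IMPLIES 1) XOR (1 AND 1))) -> 1
  row 16 [10000]: (0 XOR ((0 IMPLIES 0) XOR (0 AND 0))) -> 1
  row 17 [10001]: (1 XOR ((0 IMPLIES 0) XOR (1 AND 0))) -> 0
  row 18 [10010]: (0 XOR ((0 IMPLIES 1) XOR (0 AND 0))) -> 1
  row 19 [10011]: (1 XOR ((0 IMPLIES 1) XOR (1 AND 0))) -> 0
  row 20 [10100]: (0 XOR ((1 IMPLIES 0) XOR (0 AND 0))) -> 0
  row 21 [10101]: (1 XOR ((1 IMPLIES 0) XOR (1 AND 0))) -> 1
  row 22 [10110]: (0 XOR ((1 IMPLIES 1) XOR (0 AND 0))) -> 1
  row 23 [10111]: (1 XOR ((1 IMPLIES 1) XOR (1 AND 0))) -> 0
  row 24 [11000]: (0 XOR ((0 IMPLIES 0) XOR (0 AND 1))) -> 1
  row 25 [11001]: (1 XOR ((0 IMPLIES 0) XOR (1 AND 1))) -> 1
  row 26 [11010]: (0 XOR ((0 IMPLIES 1) XOR (0 AND 1))) -> 1
  row 27 [11011]: (1 XOR ((0 IMPLIES 1) XOR (1 AND 1))) -> 1
  row 28 [11100]: (0 XOR ((1 IMPLIES 0) XOR (0 AND 1))) -> 0
  row 29 [11101]: (1 XOR ((1 IMPLIES 0) XOR (1 AND 1))) -> 0
  row 30 [11110]: (0 XOR ((1 IMPLIES 1) XOR (0 AND 1))) -> 1
  row 31 [11111]: (1 XOR ((1 IMPLIES 1) XOR (1 AND 1))) -> 1
Full result column, 4 rows per line (a,b,c fixed per line; d,e runs 00..11 left to right):
  rows 0-3 [a,b,c=000]: 1010  = hex A
  rows 4-7 [a,b,c=001]: 0110  = hex 6
  rows 8-11 [a,b,c=010]: 1111  = hex F
  rows 12-15 [a,b,c=011]: 0011  = hex 3
  rows 16-19 [a,b,c=100]: 1010  = hex A
  rows 20-23 [a,b,c=101]: 0110  = hex 6
  rows 24-27 [a,b,c=110]: 1111  = hex F
  rows 28-31 [a,b,c=111]: 0011  = hex 3
Output column (row 0 .. row 31) = 10100110111100111010011011110011
Output column grouped in 4s = 1010 0110 1111 0011 1010 0110 1111 0011 = 0xA6F3A6F3
Convert to decimal digit by digit (value = value*16 + digit):
  A -> 10
  10*16 + 6 = 166
  166*16 + 15 (F) = 2671
  2671*16 + 3 = 42739
  42739*16 + 10 (A) = 683834
  683834*16 + 6 = 10941350
  10941350*16 + 15 (F) = 175061615
  175061615*16 + 3 = 2800985843
Decimal = 2800985843

2800985843


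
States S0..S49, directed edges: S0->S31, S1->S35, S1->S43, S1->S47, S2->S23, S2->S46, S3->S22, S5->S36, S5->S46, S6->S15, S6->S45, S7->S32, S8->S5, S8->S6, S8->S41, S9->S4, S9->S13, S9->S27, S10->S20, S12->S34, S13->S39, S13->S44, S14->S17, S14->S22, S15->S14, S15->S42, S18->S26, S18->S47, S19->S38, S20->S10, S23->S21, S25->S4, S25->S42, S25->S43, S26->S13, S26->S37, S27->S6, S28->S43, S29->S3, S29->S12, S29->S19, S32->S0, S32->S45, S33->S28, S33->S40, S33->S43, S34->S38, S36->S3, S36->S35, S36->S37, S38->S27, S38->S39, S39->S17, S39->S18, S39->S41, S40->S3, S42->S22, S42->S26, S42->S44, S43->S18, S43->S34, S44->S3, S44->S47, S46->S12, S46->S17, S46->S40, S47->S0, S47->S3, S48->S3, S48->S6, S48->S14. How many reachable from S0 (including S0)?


BFS from S0:
  layer 0: {S0}
  layer 1: {S31}
Reachable set: {S0, S31}
Count = 2

2


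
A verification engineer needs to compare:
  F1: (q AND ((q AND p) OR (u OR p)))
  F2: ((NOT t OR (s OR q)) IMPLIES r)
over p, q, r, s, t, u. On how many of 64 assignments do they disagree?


F1 = (q AND ((q AND p) OR (u OR p)))
F2 = ((NOT t OR (s OR q)) IMPLIES r)
Evaluate both on each of 64 rows (bits = p,q,r,s,t,u):
  row 0 [000000]: F1=0 F2=0 -> 0
  row 1 [000001]: F1=0 F2=0 -> 0
  row 2 [000010]: F1=0 F2=1 (differ) -> 1
  row 3 [000011]: F1=0 F2=1 (differ) -> 1
  row 4 [000100]: F1=0 F2=0 -> 0
  (every remaining row is evaluated the same way; all 64 results are listed next)
Full result column, 8 rows per line (p,q,r fixed per line; s,t,u runs 000..111 left to right):
  rows 0-7 [p,q,r=000]: 00110000  (ones: 2)
  rows 8-15 [p,q,r=001]: 11111111  (ones: 8)
  rows 16-23 [p,q,r=010]: 01010101  (ones: 4)
  rows 24-31 [p,q,r=011]: 10101010  (ones: 4)
  rows 32-39 [p,q,r=100]: 00110000  (ones: 2)
  rows 40-47 [p,q,r=101]: 11111111  (ones: 8)
  rows 48-55 [p,q,r=110]: 11111111  (ones: 8)
  rows 56-63 [p,q,r=111]: 00000000  (ones: 0)
Disagreements = 2+8+4+4+2+8+8+0 = 36

36


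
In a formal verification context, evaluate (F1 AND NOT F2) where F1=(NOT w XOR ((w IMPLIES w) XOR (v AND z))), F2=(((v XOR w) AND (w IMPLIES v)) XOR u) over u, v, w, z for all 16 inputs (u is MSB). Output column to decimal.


F1 = (NOT w XOR ((w IMPLIES w) XOR (v AND z)))
F2 = (((v XOR w) AND (w IMPLIES v)) XOR u)
Counterexample to F1=>F2 is where F1=1 and F2=0.
Evaluate each row (bits = u,v,w,z, MSB first):
  row 0 [0000]: F1=0 F2=0 -> F1&~F2 -> 0
  row 1 [0001]: F1=0 F2=0 -> F1&~F2 -> 0
  row 2 [0010]: F1=1 F2=0 -> F1&~F2 -> 1
  row 3 [0011]: F1=1 F2=0 -> F1&~F2 -> 1
  row 4 [0100]: F1=0 F2=1 -> F1&~F2 -> 0
  row 5 [0101]: F1=1 F2=1 -> F1&~F2 -> 0
  row 6 [0110]: F1=1 F2=0 -> F1&~F2 -> 1
  row 7 [0111]: F1=0 F2=0 -> F1&~F2 -> 0
  row 8 [1000]: F1=0 F2=1 -> F1&~F2 -> 0
  row 9 [1001]: F1=0 F2=1 -> F1&~F2 -> 0
  row 10 [1010]: F1=1 F2=1 -> F1&~F2 -> 0
  row 11 [1011]: F1=1 F2=1 -> F1&~F2 -> 0
  row 12 [1100]: F1=0 F2=0 -> F1&~F2 -> 0
  row 13 [1101]: F1=1 F2=0 -> F1&~F2 -> 1
  row 14 [1110]: F1=1 F2=1 -> F1&~F2 -> 0
  row 15 [1111]: F1=0 F2=1 -> F1&~F2 -> 0
Full result column, 4 rows per line (u,v fixed per line; w,z runs 00..11 left to right):
  rows 0-3 [u,v=00]: 0011  = hex 3
  rows 4-7 [u,v=01]: 0010  = hex 2
  rows 8-11 [u,v=10]: 0000  = hex 0
  rows 12-15 [u,v=11]: 0100  = hex 4
Counterexample vector (row 0 .. row 15) = 0011001000000100
Output column grouped in 4s = 0011 0010 0000 0100 = 0x3204
Convert to decimal digit by digit (value = value*16 + digit):
  3 -> 3
  3*16 + 2 = 50
  50*16 + 0 = 800
  800*16 + 4 = 12804
Decimal = 12804

12804


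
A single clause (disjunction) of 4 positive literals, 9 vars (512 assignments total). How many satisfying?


Step 1: Total=2^9=512
Step 2: Unsat when all 4 false: 2^5=32
Step 3: Sat=512-32=480

480


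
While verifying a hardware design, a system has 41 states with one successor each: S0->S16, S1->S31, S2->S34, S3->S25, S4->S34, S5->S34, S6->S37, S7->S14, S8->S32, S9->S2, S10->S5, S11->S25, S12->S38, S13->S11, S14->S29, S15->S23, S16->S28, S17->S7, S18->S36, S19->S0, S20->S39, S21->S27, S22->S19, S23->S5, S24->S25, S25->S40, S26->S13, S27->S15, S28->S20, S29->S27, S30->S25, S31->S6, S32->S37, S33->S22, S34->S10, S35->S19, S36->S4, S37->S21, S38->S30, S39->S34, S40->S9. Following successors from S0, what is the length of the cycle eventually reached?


Trace from S0 until a state repeats:
  S0 -> S16 -> S28 -> S20 -> S39 -> S34 -> S10 -> S5 -> S34
S34 first seen at step 5, revisited at step 8.
Cycle length = 8 - 5 = 3

3


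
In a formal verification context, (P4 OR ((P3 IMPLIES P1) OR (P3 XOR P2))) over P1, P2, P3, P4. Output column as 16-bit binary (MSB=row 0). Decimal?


Formula: (P4 OR ((P3 IMPLIES P1) OR (P3 XOR P2))) over P1, P2, P3, P4 (16 rows)
Evaluate each row (bits = P1,P2,P3,P4, MSB first):
  row 0 [0000]: (0 OR ((0 IMPLIES 0) OR (0 XOR 0))) -> 1
  row 1 [0001]: (1 OR ((0 IMPLIES 0) OR (0 XOR 0))) -> 1
  row 2 [0010]: (0 OR ((1 IMPLIES 0) OR (1 XOR 0))) -> 1
  row 3 [0011]: (1 OR ((1 IMPLIES 0) OR (1 XOR 0))) -> 1
  row 4 [0100]: (0 OR ((0 IMPLIES 0) OR (0 XOR 1))) -> 1
  row 5 [0101]: (1 OR ((0 IMPLIES 0) OR (0 XOR 1))) -> 1
  row 6 [0110]: (0 OR ((1 IMPLIES 0) OR (1 XOR 1))) -> 0
  row 7 [0111]: (1 OR ((1 IMPLIES 0) OR (1 XOR 1))) -> 1
  row 8 [1000]: (0 OR ((0 IMPLIES 1) OR (0 XOR 0))) -> 1
  row 9 [1001]: (1 OR ((0 IMPLIES 1) OR (0 XOR 0))) -> 1
  row 10 [1010]: (0 OR ((1 IMPLIES 1) OR (1 XOR 0))) -> 1
  row 11 [1011]: (1 OR ((1 IMPLIES 1) OR (1 XOR 0))) -> 1
  row 12 [1100]: (0 OR ((0 IMPLIES 1) OR (0 XOR 1))) -> 1
  row 13 [1101]: (1 OR ((0 IMPLIES 1) OR (0 XOR 1))) -> 1
  row 14 [1110]: (0 OR ((1 IMPLIES 1) OR (1 XOR 1))) -> 1
  row 15 [1111]: (1 OR ((1 IMPLIES 1) OR (1 XOR 1))) -> 1
Full result column, 4 rows per line (P1,P2 fixed per line; P3,P4 runs 00..11 left to right):
  rows 0-3 [P1,P2=00]: 1111  = hex F
  rows 4-7 [P1,P2=01]: 1101  = hex D
  rows 8-11 [P1,P2=10]: 1111  = hex F
  rows 12-15 [P1,P2=11]: 1111  = hex F
Output column (row 0 .. row 15) = 1111110111111111
Output column grouped in 4s = 1111 1101 1111 1111 = 0xFDFF
Convert to decimal digit by digit (value = value*16 + digit):
  F -> 15
  15*16 + 13 (D) = 253
  253*16 + 15 (F) = 4063
  4063*16 + 15 (F) = 65023
Decimal = 65023

65023


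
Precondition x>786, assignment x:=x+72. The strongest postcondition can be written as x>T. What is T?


Formula: sp(P, x:=E) = exists old_x. (x = E[old_x/x]) AND P[old_x/x] (old_x is the value of x before the assignment; eliminate old_x by solving x = E[old_x/x] for old_x)
Step 1: Precondition P: x>786, i.e. old_x > 786
Step 2: Assignment gives x = old_x + 72, so old_x = x - 72
Step 3: Substitute into P: x - 72 > 786
Step 4: Simplify: x > 786+72 = 858

858


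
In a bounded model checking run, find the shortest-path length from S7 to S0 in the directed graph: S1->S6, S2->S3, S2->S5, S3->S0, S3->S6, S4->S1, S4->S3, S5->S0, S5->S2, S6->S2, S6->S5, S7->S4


BFS layer-by-layer from S7:
  dist 0: {S7}
  dist 1: {S4}
  dist 2: {S1, S3}
  dist 3: {S0, S6}
  -> S0 reached at distance 3
Shortest path length = 3

3


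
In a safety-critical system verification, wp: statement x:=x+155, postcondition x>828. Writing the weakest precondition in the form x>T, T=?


Formula: wp(x:=E, P) = P[E/x] (substitute E for x in postcondition)
Step 1: Postcondition: x>828
Step 2: Substitute x+155 for x: x+155>828
Step 3: Solve for x: x > 828-155 = 673

673


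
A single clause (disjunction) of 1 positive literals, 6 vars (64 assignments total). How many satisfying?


Step 1: Total=2^6=64
Step 2: Unsat when all 1 false: 2^5=32
Step 3: Sat=64-32=32

32


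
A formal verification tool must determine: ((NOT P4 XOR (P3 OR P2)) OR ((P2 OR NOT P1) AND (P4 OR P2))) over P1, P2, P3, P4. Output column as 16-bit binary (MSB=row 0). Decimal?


Formula: ((NOT P4 XOR (P3 OR P2)) OR ((P2 OR NOT P1) AND (P4 OR P2))) over P1, P2, P3, P4 (16 rows)
Evaluate each row (bits = P1,P2,P3,P4, MSB first):
  row 0 [0000]: ((NOT 0 XOR (0 OR 0)) OR ((0 OR NOT 0) AND (0 OR 0))) -> 1
  row 1 [0001]: ((NOT 1 XOR (0 OR 0)) OR ((0 OR NOT 0) AND (1 OR 0))) -> 1
  row 2 [0010]: ((NOT 0 XOR (1 OR 0)) OR ((0 OR NOT 0) AND (0 OR 0))) -> 0
  row 3 [0011]: ((NOT 1 XOR (1 OR 0)) OR ((0 OR NOT 0) AND (1 OR 0))) -> 1
  row 4 [0100]: ((NOT 0 XOR (0 OR 1)) OR ((1 OR NOT 0) AND (0 OR 1))) -> 1
  row 5 [0101]: ((NOT 1 XOR (0 OR 1)) OR ((1 OR NOT 0) AND (1 OR 1))) -> 1
  row 6 [0110]: ((NOT 0 XOR (1 OR 1)) OR ((1 OR NOT 0) AND (0 OR 1))) -> 1
  row 7 [0111]: ((NOT 1 XOR (1 OR 1)) OR ((1 OR NOT 0) AND (1 OR 1))) -> 1
  row 8 [1000]: ((NOT 0 XOR (0 OR 0)) OR ((0 OR NOT 1) AND (0 OR 0))) -> 1
  row 9 [1001]: ((NOT 1 XOR (0 OR 0)) OR ((0 OR NOT 1) AND (1 OR 0))) -> 0
  row 10 [1010]: ((NOT 0 XOR (1 OR 0)) OR ((0 OR NOT 1) AND (0 OR 0))) -> 0
  row 11 [1011]: ((NOT 1 XOR (1 OR 0)) OR ((0 OR NOT 1) AND (1 OR 0))) -> 1
  row 12 [1100]: ((NOT 0 XOR (0 OR 1)) OR ((1 OR NOT 1) AND (0 OR 1))) -> 1
  row 13 [1101]: ((NOT 1 XOR (0 OR 1)) OR ((1 OR NOT 1) AND (1 OR 1))) -> 1
  row 14 [1110]: ((NOT 0 XOR (1 OR 1)) OR ((1 OR NOT 1) AND (0 OR 1))) -> 1
  row 15 [1111]: ((NOT 1 XOR (1 OR 1)) OR ((1 OR NOT 1) AND (1 OR 1))) -> 1
Full result column, 4 rows per line (P1,P2 fixed per line; P3,P4 runs 00..11 left to right):
  rows 0-3 [P1,P2=00]: 1101  = hex D
  rows 4-7 [P1,P2=01]: 1111  = hex F
  rows 8-11 [P1,P2=10]: 1001  = hex 9
  rows 12-15 [P1,P2=11]: 1111  = hex F
Output column (row 0 .. row 15) = 1101111110011111
Output column grouped in 4s = 1101 1111 1001 1111 = 0xDF9F
Convert to decimal digit by digit (value = value*16 + digit):
  D -> 13
  13*16 + 15 (F) = 223
  223*16 + 9 = 3577
  3577*16 + 15 (F) = 57247
Decimal = 57247

57247


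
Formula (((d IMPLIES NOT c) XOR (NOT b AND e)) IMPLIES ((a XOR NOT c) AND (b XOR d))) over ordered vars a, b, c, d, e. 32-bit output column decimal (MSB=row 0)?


Formula: (((d IMPLIES NOT c) XOR (NOT b AND e)) IMPLIES ((a XOR NOT c) AND (b XOR d))) over a, b, c, d, e (32 rows)
Evaluate each row (bits = a,b,c,d,e, MSB first):
  row 0 [00000]: (((0 IMPLIES NOT 0) XOR (NOT 0 AND 0)) IMPLIES ((0 XOR NOT 0) AND (0 XOR 0))) -> 0
  row 1 [00001]: (((0 IMPLIES NOT 0) XOR (NOT 0 AND 1)) IMPLIES ((0 XOR NOT 0) AND (0 XOR 0))) -> 1
  row 2 [00010]: (((1 IMPLIES NOT 0) XOR (NOT 0 AND 0)) IMPLIES ((0 XOR NOT 0) AND (0 XOR 1))) -> 1
  row 3 [00011]: (((1 IMPLIES NOT 0) XOR (NOT 0 AND 1)) IMPLIES ((0 XOR NOT 0) AND (0 XOR 1))) -> 1
  row 4 [00100]: (((0 IMPLIES NOT 1) XOR (NOT 0 AND 0)) IMPLIES ((0 XOR NOT 1) AND (0 XOR 0))) -> 0
  row 5 [00101]: (((0 IMPLIES NOT 1) XOR (NOT 0 AND 1)) IMPLIES ((0 XOR NOT 1) AND (0 XOR 0))) -> 1
  row 6 [00110]: (((1 IMPLIES NOT 1) XOR (NOT 0 AND 0)) IMPLIES ((0 XOR NOT 1) AND (0 XOR 1))) -> 1
  row 7 [00111]: (((1 IMPLIES NOT 1) XOR (NOT 0 AND 1)) IMPLIES ((0 XOR NOT 1) AND (0 XOR 1))) -> 0
  row 8 [01000]: (((0 IMPLIES NOT 0) XOR (NOT 1 AND 0)) IMPLIES ((0 XOR NOT 0) AND (1 XOR 0))) -> 1
  row 9 [01001]: (((0 IMPLIES NOT 0) XOR (NOT 1 AND 1)) IMPLIES ((0 XOR NOT 0) AND (1 XOR 0))) -> 1
  row 10 [01010]: (((1 IMPLIES NOT 0) XOR (NOT 1 AND 0)) IMPLIES ((0 XOR NOT 0) AND (1 XOR 1))) -> 0
  row 11 [01011]: (((1 IMPLIES NOT 0) XOR (NOT 1 AND 1)) IMPLIES ((0 XOR NOT 0) AND (1 XOR 1))) -> 0
  row 12 [01100]: (((0 IMPLIES NOT 1) XOR (NOT 1 AND 0)) IMPLIES ((0 XOR NOT 1) AND (1 XOR 0))) -> 0
  row 13 [01101]: (((0 IMPLIES NOT 1) XOR (NOT 1 AND 1)) IMPLIES ((0 XOR NOT 1) AND (1 XOR 0))) -> 0
  row 14 [01110]: (((1 IMPLIES NOT 1) XOR (NOT 1 AND 0)) IMPLIES ((0 XOR NOT 1) AND (1 XOR 1))) -> 1
  row 15 [01111]: (((1 IMPLIES NOT 1) XOR (NOT 1 AND 1)) IMPLIES ((0 XOR NOT 1) AND (1 XOR 1))) -> 1
  row 16 [10000]: (((0 IMPLIES NOT 0) XOR (NOT 0 AND 0)) IMPLIES ((1 XOR NOT 0) AND (0 XOR 0))) -> 0
  row 17 [10001]: (((0 IMPLIES NOT 0) XOR (NOT 0 AND 1)) IMPLIES ((1 XOR NOT 0) AND (0 XOR 0))) -> 1
  row 18 [10010]: (((1 IMPLIES NOT 0) XOR (NOT 0 AND 0)) IMPLIES ((1 XOR NOT 0) AND (0 XOR 1))) -> 0
  row 19 [10011]: (((1 IMPLIES NOT 0) XOR (NOT 0 AND 1)) IMPLIES ((1 XOR NOT 0) AND (0 XOR 1))) -> 1
  row 20 [10100]: (((0 IMPLIES NOT 1) XOR (NOT 0 AND 0)) IMPLIES ((1 XOR NOT 1) AND (0 XOR 0))) -> 0
  row 21 [10101]: (((0 IMPLIES NOT 1) XOR (NOT 0 AND 1)) IMPLIES ((1 XOR NOT 1) AND (0 XOR 0))) -> 1
  row 22 [10110]: (((1 IMPLIES NOT 1) XOR (NOT 0 AND 0)) IMPLIES ((1 XOR NOT 1) AND (0 XOR 1))) -> 1
  row 23 [10111]: (((1 IMPLIES NOT 1) XOR (NOT 0 AND 1)) IMPLIES ((1 XOR NOT 1) AND (0 XOR 1))) -> 1
  row 24 [11000]: (((0 IMPLIES NOT 0) XOR (NOT 1 AND 0)) IMPLIES ((1 XOR NOT 0) AND (1 XOR 0))) -> 0
  row 25 [11001]: (((0 IMPLIES NOT 0) XOR (NOT 1 AND 1)) IMPLIES ((1 XOR NOT 0) AND (1 XOR 0))) -> 0
  row 26 [11010]: (((1 IMPLIES NOT 0) XOR (NOT 1 AND 0)) IMPLIES ((1 XOR NOT 0) AND (1 XOR 1))) -> 0
  row 27 [11011]: (((1 IMPLIES NOT 0) XOR (NOT 1 AND 1)) IMPLIES ((1 XOR NOT 0) AND (1 XOR 1))) -> 0
  row 28 [11100]: (((0 IMPLIES NOT 1) XOR (NOT 1 AND 0)) IMPLIES ((1 XOR NOT 1) AND (1 XOR 0))) -> 1
  row 29 [11101]: (((0 IMPLIES NOT 1) XOR (NOT 1 AND 1)) IMPLIES ((1 XOR NOT 1) AND (1 XOR 0))) -> 1
  row 30 [11110]: (((1 IMPLIES NOT 1) XOR (NOT 1 AND 0)) IMPLIES ((1 XOR NOT 1) AND (1 XOR 1))) -> 1
  row 31 [11111]: (((1 IMPLIES NOT 1) XOR (NOT 1 AND 1)) IMPLIES ((1 XOR NOT 1) AND (1 XOR 1))) -> 1
Full result column, 4 rows per line (a,b,c fixed per line; d,e runs 00..11 left to right):
  rows 0-3 [a,b,c=000]: 0111  = hex 7
  rows 4-7 [a,b,c=001]: 0110  = hex 6
  rows 8-11 [a,b,c=010]: 1100  = hex C
  rows 12-15 [a,b,c=011]: 0011  = hex 3
  rows 16-19 [a,b,c=100]: 0101  = hex 5
  rows 20-23 [a,b,c=101]: 0111  = hex 7
  rows 24-27 [a,b,c=110]: 0000  = hex 0
  rows 28-31 [a,b,c=111]: 1111  = hex F
Output column (row 0 .. row 31) = 01110110110000110101011100001111
Output column grouped in 4s = 0111 0110 1100 0011 0101 0111 0000 1111 = 0x76C3570F
Convert to decimal digit by digit (value = value*16 + digit):
  7 -> 7
  7*16 + 6 = 118
  118*16 + 12 (C) = 1900
  1900*16 + 3 = 30403
  30403*16 + 5 = 486453
  486453*16 + 7 = 7783255
  7783255*16 + 0 = 124532080
  124532080*16 + 15 (F) = 1992513295
Decimal = 1992513295

1992513295


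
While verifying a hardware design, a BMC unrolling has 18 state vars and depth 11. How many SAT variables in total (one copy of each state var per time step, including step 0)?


BMC unrolls to depth k, creating one copy of each state var for steps 0..k.
Step count = 11 + 1 = 12 (steps 0 through 11)
Vars per step = 18
Total = 18 * 12 = 216

216


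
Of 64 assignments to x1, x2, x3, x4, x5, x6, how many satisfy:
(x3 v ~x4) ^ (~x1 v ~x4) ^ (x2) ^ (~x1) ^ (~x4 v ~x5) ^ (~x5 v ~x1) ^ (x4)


CNF with 7 clauses over 6 vars (64 assignments).
An assignment satisfies CNF iff every clause has >=1 true literal.
Check each row (bits = x1,x2,x3,x4,x5,x6; clause T/F shown):
  row 0 [000000]: clauses=TTFTTTF -> 0
  row 1 [000001]: clauses=TTFTTTF -> 0
  row 2 [000010]: clauses=TTFTTTF -> 0
  row 3 [000011]: clauses=TTFTTTF -> 0
  row 4 [000100]: clauses=FTFTTTT -> 0
  (every remaining row is evaluated the same way; all 64 results are listed next)
Full result column, 8 rows per line (x1,x2,x3 fixed per line; x4,x5,x6 runs 000..111 left to right):
  rows 0-7 [x1,x2,x3=000]: 00000000  (ones: 0)
  rows 8-15 [x1,x2,x3=001]: 00000000  (ones: 0)
  rows 16-23 [x1,x2,x3=010]: 00000000  (ones: 0)
  rows 24-31 [x1,x2,x3=011]: 00001100  (ones: 2)
  rows 32-39 [x1,x2,x3=100]: 00000000  (ones: 0)
  rows 40-47 [x1,x2,x3=101]: 00000000  (ones: 0)
  rows 48-55 [x1,x2,x3=110]: 00000000  (ones: 0)
  rows 56-63 [x1,x2,x3=111]: 00000000  (ones: 0)
Satisfying assignments = 0+0+0+2+0+0+0+0 = 2

2


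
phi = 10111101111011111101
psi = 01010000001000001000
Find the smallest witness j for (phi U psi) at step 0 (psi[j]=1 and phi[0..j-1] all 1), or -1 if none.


(phi U psi) at 0: need smallest j with psi[j]=1 and phi[i]=1 for all i in [0,j).
Scan from step 0:
  step 0: phi=1, psi=0 -> continue
  step 1: psi=1 and phi held for [0,1) -> witness found
Witness step = 1

1


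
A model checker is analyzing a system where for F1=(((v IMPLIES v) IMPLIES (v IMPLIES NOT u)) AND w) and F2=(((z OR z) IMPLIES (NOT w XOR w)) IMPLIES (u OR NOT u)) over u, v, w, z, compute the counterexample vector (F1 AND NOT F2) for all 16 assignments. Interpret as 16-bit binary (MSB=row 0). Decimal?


F1 = (((v IMPLIES v) IMPLIES (v IMPLIES NOT u)) AND w)
F2 = (((z OR z) IMPLIES (NOT w XOR w)) IMPLIES (u OR NOT u))
Counterexample to F1=>F2 is where F1=1 and F2=0.
Evaluate each row (bits = u,v,w,z, MSB first):
  row 0 [0000]: F1=0 F2=1 -> F1&~F2 -> 0
  row 1 [0001]: F1=0 F2=1 -> F1&~F2 -> 0
  row 2 [0010]: F1=1 F2=1 -> F1&~F2 -> 0
  row 3 [0011]: F1=1 F2=1 -> F1&~F2 -> 0
  row 4 [0100]: F1=0 F2=1 -> F1&~F2 -> 0
  row 5 [0101]: F1=0 F2=1 -> F1&~F2 -> 0
  row 6 [0110]: F1=1 F2=1 -> F1&~F2 -> 0
  row 7 [0111]: F1=1 F2=1 -> F1&~F2 -> 0
  row 8 [1000]: F1=0 F2=1 -> F1&~F2 -> 0
  row 9 [1001]: F1=0 F2=1 -> F1&~F2 -> 0
  row 10 [1010]: F1=1 F2=1 -> F1&~F2 -> 0
  row 11 [1011]: F1=1 F2=1 -> F1&~F2 -> 0
  row 12 [1100]: F1=0 F2=1 -> F1&~F2 -> 0
  row 13 [1101]: F1=0 F2=1 -> F1&~F2 -> 0
  row 14 [1110]: F1=0 F2=1 -> F1&~F2 -> 0
  row 15 [1111]: F1=0 F2=1 -> F1&~F2 -> 0
Full result column, 4 rows per line (u,v fixed per line; w,z runs 00..11 left to right):
  rows 0-3 [u,v=00]: 0000  = hex 0
  rows 4-7 [u,v=01]: 0000  = hex 0
  rows 8-11 [u,v=10]: 0000  = hex 0
  rows 12-15 [u,v=11]: 0000  = hex 0
Counterexample vector (row 0 .. row 15) = 0000000000000000
Output column grouped in 4s = 0000 0000 0000 0000 = 0x0000
Convert to decimal digit by digit (value = value*16 + digit):
  0 -> 0
  0*16 + 0 = 0
  0*16 + 0 = 0
  0*16 + 0 = 0
Decimal = 0

0
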